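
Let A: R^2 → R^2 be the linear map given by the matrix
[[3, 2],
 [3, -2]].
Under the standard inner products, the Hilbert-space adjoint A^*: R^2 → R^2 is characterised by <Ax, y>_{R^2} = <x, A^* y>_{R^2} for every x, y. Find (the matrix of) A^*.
A^* = A^T =
[[3, 3],
 [2, -2]]

For real matrices with standard dot products, the defining identity <Ax, y> = <x, A^* y> gives (Ax)^T y = x^T (A^*) y, i.e. x^T A^T y = x^T (A^*) y. Since this holds for all x, y, we must have A^* = A^T. Therefore
A^* =
[[3, 3],
 [2, -2]].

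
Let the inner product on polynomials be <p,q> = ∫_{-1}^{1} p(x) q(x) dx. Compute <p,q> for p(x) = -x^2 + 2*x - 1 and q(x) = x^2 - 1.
<p,q> = 8/5

Expand the product: p(x)·q(x) = -x^4 + 2*x^3 - 2*x + 1.
∫_{-1}^{1} of each monomial x^k gives [2/(k+1) if k even, 0 if k odd]. Integrating term-by-term (or equivalently evaluating the antiderivative F(x) = -x^5/5 + x^4/2 - x^2 + x at the endpoints):
  F(1) − F(−1) = 3/10 − (-13/10) = 8/5.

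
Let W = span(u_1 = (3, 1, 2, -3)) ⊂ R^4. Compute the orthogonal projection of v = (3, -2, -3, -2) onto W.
proj_W(v) = (21/23, 7/23, 14/23, -21/23)

Set up U = [u_1 | ... | u_1] ∈ R^(4×1). The projector onto W = col(U) is P = U (U^T U)^(-1) U^T.
Compute U^T U =
  [23],
and U^T v = (7).
Solve U^T U · c = U^T v for the coefficients: c = (7/23). The projection is proj_W(v) = U c.
Check: (v - proj_W(v)) · u_1 = 0  (should be 0).
Result: proj_W(v) = (21/23, 7/23, 14/23, -21/23).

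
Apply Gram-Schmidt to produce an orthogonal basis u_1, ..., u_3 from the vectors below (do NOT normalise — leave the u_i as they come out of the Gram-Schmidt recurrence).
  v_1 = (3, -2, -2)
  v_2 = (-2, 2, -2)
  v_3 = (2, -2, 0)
Orthogonal basis:
  u_1 = (3, -2, -2)
  u_2 = (-16/17, 22/17, -46/17)
  u_3 = (-4/21, -5/21, -1/21)

Apply the Gram-Schmidt recurrence
  u_1 = v_1
  u_i = v_i − Σ_{j<i} ((v_i · u_j) / (u_j · u_j)) · u_j.

Step by step this gives:
  u_1 = (3, -2, -2)
  u_2 = (-16/17, 22/17, -46/17)
  u_3 = (-4/21, -5/21, -1/21)

Orthogonality check:
  u_2 · u_1 = 0 (should be 0)
  u_3 · u_1 = 0 (should be 0)
  u_3 · u_2 = 0 (should be 0)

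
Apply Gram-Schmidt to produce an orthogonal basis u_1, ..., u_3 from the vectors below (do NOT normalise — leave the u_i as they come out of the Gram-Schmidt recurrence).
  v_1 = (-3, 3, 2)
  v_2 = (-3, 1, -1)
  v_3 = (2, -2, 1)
Orthogonal basis:
  u_1 = (-3, 3, 2)
  u_2 = (-18/11, -4/11, -21/11)
  u_3 = (-35/71, -63/71, 42/71)

Apply the Gram-Schmidt recurrence
  u_1 = v_1
  u_i = v_i − Σ_{j<i} ((v_i · u_j) / (u_j · u_j)) · u_j.

Step by step this gives:
  u_1 = (-3, 3, 2)
  u_2 = (-18/11, -4/11, -21/11)
  u_3 = (-35/71, -63/71, 42/71)

Orthogonality check:
  u_2 · u_1 = 0 (should be 0)
  u_3 · u_1 = 0 (should be 0)
  u_3 · u_2 = 0 (should be 0)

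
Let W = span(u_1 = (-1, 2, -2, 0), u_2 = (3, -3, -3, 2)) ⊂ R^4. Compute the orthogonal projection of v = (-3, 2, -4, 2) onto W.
proj_W(v) = (-17/15, 43/15, -61/15, 2/5)

Set up U = [u_1 | ... | u_2] ∈ R^(4×2). The projector onto W = col(U) is P = U (U^T U)^(-1) U^T.
Compute U^T U =
  [9, -3]
  [-3, 31],
and U^T v = (15, 1).
Solve U^T U · c = U^T v for the coefficients: c = (26/15, 1/5). The projection is proj_W(v) = U c.
Check: (v - proj_W(v)) · u_1 = 0  (should be 0).
Check: (v - proj_W(v)) · u_2 = 0  (should be 0).
Result: proj_W(v) = (-17/15, 43/15, -61/15, 2/5).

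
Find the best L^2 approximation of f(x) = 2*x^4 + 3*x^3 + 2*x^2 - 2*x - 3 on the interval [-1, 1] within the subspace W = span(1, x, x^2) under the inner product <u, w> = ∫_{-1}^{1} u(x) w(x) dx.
g(x) = 26*x^2/7 - x/5 - 111/35

The best approximation g ∈ W is the orthogonal projection of f onto W. Writing g = a_0 + a_1 x + a_2 x^2, the coefficients solve the normal equations G · a = b where
  G_{ij} = <φ_i, φ_j> and b_i = <f, φ_i>, with φ_0 = 1, φ_1 = x, φ_2 = x^2.
G =
  [2, 0, 2/3]
  [0, 2/3, 0]
  [2/3, 0, 2/5],
b = (-58/15, -2/15, -22/35).
Solving gives a_0 = -111/35, a_1 = -1/5, a_2 = 26/7, so
  g(x) = 26*x^2/7 - x/5 - 111/35.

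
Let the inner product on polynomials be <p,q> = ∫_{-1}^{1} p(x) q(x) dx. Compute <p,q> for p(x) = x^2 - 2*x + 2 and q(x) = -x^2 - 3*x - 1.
<p,q> = -12/5

Expand the product: p(x)·q(x) = -x^4 - x^3 + 3*x^2 - 4*x - 2.
∫_{-1}^{1} of each monomial x^k gives [2/(k+1) if k even, 0 if k odd]. Integrating term-by-term (or equivalently evaluating the antiderivative F(x) = -x^5/5 - x^4/4 + x^3 - 2*x^2 - 2*x at the endpoints):
  F(1) − F(−1) = -69/20 − (-21/20) = -12/5.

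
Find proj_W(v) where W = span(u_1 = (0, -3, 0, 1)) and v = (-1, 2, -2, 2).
proj_W(v) = (0, 6/5, 0, -2/5)

Set up U = [u_1 | ... | u_1] ∈ R^(4×1). The projector onto W = col(U) is P = U (U^T U)^(-1) U^T.
Compute U^T U =
  [10],
and U^T v = (-4).
Solve U^T U · c = U^T v for the coefficients: c = (-2/5). The projection is proj_W(v) = U c.
Check: (v - proj_W(v)) · u_1 = 0  (should be 0).
Result: proj_W(v) = (0, 6/5, 0, -2/5).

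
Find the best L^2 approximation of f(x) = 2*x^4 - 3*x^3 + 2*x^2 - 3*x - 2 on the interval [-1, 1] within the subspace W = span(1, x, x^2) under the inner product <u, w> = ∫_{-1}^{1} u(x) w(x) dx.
g(x) = 26*x^2/7 - 24*x/5 - 76/35

The best approximation g ∈ W is the orthogonal projection of f onto W. Writing g = a_0 + a_1 x + a_2 x^2, the coefficients solve the normal equations G · a = b where
  G_{ij} = <φ_i, φ_j> and b_i = <f, φ_i>, with φ_0 = 1, φ_1 = x, φ_2 = x^2.
G =
  [2, 0, 2/3]
  [0, 2/3, 0]
  [2/3, 0, 2/5],
b = (-28/15, -16/5, 4/105).
Solving gives a_0 = -76/35, a_1 = -24/5, a_2 = 26/7, so
  g(x) = 26*x^2/7 - 24*x/5 - 76/35.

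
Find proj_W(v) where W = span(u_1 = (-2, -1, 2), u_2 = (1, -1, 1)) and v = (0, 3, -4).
proj_W(v) = (0, 3, -4)

Set up U = [u_1 | ... | u_2] ∈ R^(3×2). The projector onto W = col(U) is P = U (U^T U)^(-1) U^T.
Compute U^T U =
  [9, 1]
  [1, 3],
and U^T v = (-11, -7).
Solve U^T U · c = U^T v for the coefficients: c = (-1, -2). The projection is proj_W(v) = U c.
Check: (v - proj_W(v)) · u_1 = 0  (should be 0).
Check: (v - proj_W(v)) · u_2 = 0  (should be 0).
Result: proj_W(v) = (0, 3, -4).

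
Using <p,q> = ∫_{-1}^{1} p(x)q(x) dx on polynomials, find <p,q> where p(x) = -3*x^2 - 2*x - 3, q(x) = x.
<p,q> = -4/3

Expand the product: p(x)·q(x) = -3*x^3 - 2*x^2 - 3*x.
∫_{-1}^{1} of each monomial x^k gives [2/(k+1) if k even, 0 if k odd]. Integrating term-by-term (or equivalently evaluating the antiderivative F(x) = -3*x^4/4 - 2*x^3/3 - 3*x^2/2 at the endpoints):
  F(1) − F(−1) = -35/12 − (-19/12) = -4/3.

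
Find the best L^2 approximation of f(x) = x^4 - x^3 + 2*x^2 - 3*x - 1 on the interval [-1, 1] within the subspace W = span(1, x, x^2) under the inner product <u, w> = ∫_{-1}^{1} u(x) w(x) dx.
g(x) = 20*x^2/7 - 18*x/5 - 38/35

The best approximation g ∈ W is the orthogonal projection of f onto W. Writing g = a_0 + a_1 x + a_2 x^2, the coefficients solve the normal equations G · a = b where
  G_{ij} = <φ_i, φ_j> and b_i = <f, φ_i>, with φ_0 = 1, φ_1 = x, φ_2 = x^2.
G =
  [2, 0, 2/3]
  [0, 2/3, 0]
  [2/3, 0, 2/5],
b = (-4/15, -12/5, 44/105).
Solving gives a_0 = -38/35, a_1 = -18/5, a_2 = 20/7, so
  g(x) = 20*x^2/7 - 18*x/5 - 38/35.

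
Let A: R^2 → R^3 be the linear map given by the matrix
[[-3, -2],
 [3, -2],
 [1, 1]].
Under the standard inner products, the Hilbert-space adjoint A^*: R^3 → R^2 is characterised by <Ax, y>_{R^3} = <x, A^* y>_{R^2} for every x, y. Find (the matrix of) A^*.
A^* = A^T =
[[-3, 3, 1],
 [-2, -2, 1]]

For real matrices with standard dot products, the defining identity <Ax, y> = <x, A^* y> gives (Ax)^T y = x^T (A^*) y, i.e. x^T A^T y = x^T (A^*) y. Since this holds for all x, y, we must have A^* = A^T. Therefore
A^* =
[[-3, 3, 1],
 [-2, -2, 1]].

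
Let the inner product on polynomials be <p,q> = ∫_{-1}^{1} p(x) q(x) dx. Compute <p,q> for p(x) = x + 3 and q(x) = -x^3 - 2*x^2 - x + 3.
<p,q> = 194/15

Expand the product: p(x)·q(x) = -x^4 - 5*x^3 - 7*x^2 + 9.
∫_{-1}^{1} of each monomial x^k gives [2/(k+1) if k even, 0 if k odd]. Integrating term-by-term (or equivalently evaluating the antiderivative F(x) = -x^5/5 - 5*x^4/4 - 7*x^3/3 + 9*x at the endpoints):
  F(1) − F(−1) = 313/60 − (-463/60) = 194/15.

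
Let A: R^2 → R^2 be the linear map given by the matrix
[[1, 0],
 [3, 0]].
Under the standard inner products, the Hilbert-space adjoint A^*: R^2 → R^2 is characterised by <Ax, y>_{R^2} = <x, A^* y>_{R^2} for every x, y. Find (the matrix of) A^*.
A^* = A^T =
[[1, 3],
 [0, 0]]

For real matrices with standard dot products, the defining identity <Ax, y> = <x, A^* y> gives (Ax)^T y = x^T (A^*) y, i.e. x^T A^T y = x^T (A^*) y. Since this holds for all x, y, we must have A^* = A^T. Therefore
A^* =
[[1, 3],
 [0, 0]].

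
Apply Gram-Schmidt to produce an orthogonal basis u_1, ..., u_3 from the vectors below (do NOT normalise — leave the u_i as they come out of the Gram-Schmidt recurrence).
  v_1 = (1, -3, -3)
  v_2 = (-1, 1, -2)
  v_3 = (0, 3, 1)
Orthogonal basis:
  u_1 = (1, -3, -3)
  u_2 = (-21/19, 25/19, -32/19)
  u_3 = (117/110, 13/22, -13/55)

Apply the Gram-Schmidt recurrence
  u_1 = v_1
  u_i = v_i − Σ_{j<i} ((v_i · u_j) / (u_j · u_j)) · u_j.

Step by step this gives:
  u_1 = (1, -3, -3)
  u_2 = (-21/19, 25/19, -32/19)
  u_3 = (117/110, 13/22, -13/55)

Orthogonality check:
  u_2 · u_1 = 0 (should be 0)
  u_3 · u_1 = 0 (should be 0)
  u_3 · u_2 = 0 (should be 0)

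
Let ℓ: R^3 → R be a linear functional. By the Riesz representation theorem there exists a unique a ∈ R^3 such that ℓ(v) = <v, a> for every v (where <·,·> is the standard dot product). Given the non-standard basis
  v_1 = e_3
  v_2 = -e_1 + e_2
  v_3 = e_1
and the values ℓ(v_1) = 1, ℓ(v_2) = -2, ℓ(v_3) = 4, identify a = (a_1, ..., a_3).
a = (4, 2, 1)

Write a = (a_1, ..., a_3) in the standard basis. For each basis vector v_i, ℓ(v_i) = <v_i, a> is a linear equation in the a_j's. Collect the n equations into a matrix system V a = ℓ, where row i of V is v_i (expressed in the standard basis). Since V is invertible (lower-triangular with 1s on the diagonal, up to permutation), solve by back-substitution:
  V =
[[0, 0, 1],
 [-1, 1, 0],
 [1, 0, 0]]
  V a = (1, -2, 4)
Solving gives a = (4, 2, 1).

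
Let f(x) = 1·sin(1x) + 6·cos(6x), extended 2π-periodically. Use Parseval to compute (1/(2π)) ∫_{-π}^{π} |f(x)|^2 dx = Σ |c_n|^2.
Σ |c_n|^2 = 37/2

Expand |f|^2 and use orthogonality of {sin(nx), cos(mx)} on [-π, π]:
  ∫_{-π}^{π} sin(nx)^2 dx = π, ∫ cos(mx)^2 dx = π, and cross terms integrate to 0.
So ∫_{-π}^{π} f(x)^2 dx = 1^2 · π + 6^2 · π = (1 + 36)π.
Divide by 2π: (1 + 36)/2 = 37/2.
By Parseval, this equals Σ |c_n|^2.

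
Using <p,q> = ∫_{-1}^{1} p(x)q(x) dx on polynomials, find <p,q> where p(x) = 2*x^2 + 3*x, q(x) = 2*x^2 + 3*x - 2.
<p,q> = 74/15

Expand the product: p(x)·q(x) = 4*x^4 + 12*x^3 + 5*x^2 - 6*x.
∫_{-1}^{1} of each monomial x^k gives [2/(k+1) if k even, 0 if k odd]. Integrating term-by-term (or equivalently evaluating the antiderivative F(x) = 4*x^5/5 + 3*x^4 + 5*x^3/3 - 3*x^2 at the endpoints):
  F(1) − F(−1) = 37/15 − (-37/15) = 74/15.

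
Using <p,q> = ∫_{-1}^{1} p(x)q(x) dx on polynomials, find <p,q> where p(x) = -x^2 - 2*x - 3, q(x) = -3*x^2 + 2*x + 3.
<p,q> = -232/15

Expand the product: p(x)·q(x) = 3*x^4 + 4*x^3 + 2*x^2 - 12*x - 9.
∫_{-1}^{1} of each monomial x^k gives [2/(k+1) if k even, 0 if k odd]. Integrating term-by-term (or equivalently evaluating the antiderivative F(x) = 3*x^5/5 + x^4 + 2*x^3/3 - 6*x^2 - 9*x at the endpoints):
  F(1) − F(−1) = -191/15 − (41/15) = -232/15.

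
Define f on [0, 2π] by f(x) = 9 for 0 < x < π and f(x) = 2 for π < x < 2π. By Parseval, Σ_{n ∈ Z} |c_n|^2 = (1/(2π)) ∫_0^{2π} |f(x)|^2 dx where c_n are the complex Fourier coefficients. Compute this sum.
Σ |c_n|^2 = 85/2

Parseval equates the L^2 energy of f (normalised by 1/(2π)) with the ℓ^2 sum of its Fourier coefficients: (1/(2π)) ∫_0^{2π} |f|^2 = Σ |c_n|^2.
Compute the left side: (1/(2π)) [∫_0^π 9^2 dx + ∫_π^{2π} 2^2 dx] = (1/(2π)) · (81π + 4π) = (81 + 4)/2 = 85/2.
So Σ_{n ∈ Z} |c_n|^2 = 85/2.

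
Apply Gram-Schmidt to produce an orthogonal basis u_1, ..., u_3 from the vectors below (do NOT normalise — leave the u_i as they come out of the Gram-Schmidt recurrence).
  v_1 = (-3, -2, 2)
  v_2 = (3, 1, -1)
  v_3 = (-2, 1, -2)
Orthogonal basis:
  u_1 = (-3, -2, 2)
  u_2 = (12/17, -9/17, 9/17)
  u_3 = (0, -1/2, -1/2)

Apply the Gram-Schmidt recurrence
  u_1 = v_1
  u_i = v_i − Σ_{j<i} ((v_i · u_j) / (u_j · u_j)) · u_j.

Step by step this gives:
  u_1 = (-3, -2, 2)
  u_2 = (12/17, -9/17, 9/17)
  u_3 = (0, -1/2, -1/2)

Orthogonality check:
  u_2 · u_1 = 0 (should be 0)
  u_3 · u_1 = 0 (should be 0)
  u_3 · u_2 = 0 (should be 0)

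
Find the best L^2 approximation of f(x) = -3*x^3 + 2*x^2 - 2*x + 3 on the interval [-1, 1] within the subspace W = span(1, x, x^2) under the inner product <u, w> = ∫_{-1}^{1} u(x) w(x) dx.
g(x) = 2*x^2 - 19*x/5 + 3

The best approximation g ∈ W is the orthogonal projection of f onto W. Writing g = a_0 + a_1 x + a_2 x^2, the coefficients solve the normal equations G · a = b where
  G_{ij} = <φ_i, φ_j> and b_i = <f, φ_i>, with φ_0 = 1, φ_1 = x, φ_2 = x^2.
G =
  [2, 0, 2/3]
  [0, 2/3, 0]
  [2/3, 0, 2/5],
b = (22/3, -38/15, 14/5).
Solving gives a_0 = 3, a_1 = -19/5, a_2 = 2, so
  g(x) = 2*x^2 - 19*x/5 + 3.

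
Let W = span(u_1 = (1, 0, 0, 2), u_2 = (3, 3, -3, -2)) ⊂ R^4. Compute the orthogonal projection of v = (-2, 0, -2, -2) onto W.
proj_W(v) = (-10/11, 3/11, -3/11, -28/11)

Set up U = [u_1 | ... | u_2] ∈ R^(4×2). The projector onto W = col(U) is P = U (U^T U)^(-1) U^T.
Compute U^T U =
  [5, -1]
  [-1, 31],
and U^T v = (-6, 4).
Solve U^T U · c = U^T v for the coefficients: c = (-13/11, 1/11). The projection is proj_W(v) = U c.
Check: (v - proj_W(v)) · u_1 = 0  (should be 0).
Check: (v - proj_W(v)) · u_2 = 0  (should be 0).
Result: proj_W(v) = (-10/11, 3/11, -3/11, -28/11).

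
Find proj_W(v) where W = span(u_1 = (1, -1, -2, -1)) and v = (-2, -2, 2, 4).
proj_W(v) = (-8/7, 8/7, 16/7, 8/7)

Set up U = [u_1 | ... | u_1] ∈ R^(4×1). The projector onto W = col(U) is P = U (U^T U)^(-1) U^T.
Compute U^T U =
  [7],
and U^T v = (-8).
Solve U^T U · c = U^T v for the coefficients: c = (-8/7). The projection is proj_W(v) = U c.
Check: (v - proj_W(v)) · u_1 = 0  (should be 0).
Result: proj_W(v) = (-8/7, 8/7, 16/7, 8/7).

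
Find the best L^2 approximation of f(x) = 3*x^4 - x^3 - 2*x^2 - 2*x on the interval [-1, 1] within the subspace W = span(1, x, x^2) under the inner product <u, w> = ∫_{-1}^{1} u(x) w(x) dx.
g(x) = 4*x^2/7 - 13*x/5 - 9/35

The best approximation g ∈ W is the orthogonal projection of f onto W. Writing g = a_0 + a_1 x + a_2 x^2, the coefficients solve the normal equations G · a = b where
  G_{ij} = <φ_i, φ_j> and b_i = <f, φ_i>, with φ_0 = 1, φ_1 = x, φ_2 = x^2.
G =
  [2, 0, 2/3]
  [0, 2/3, 0]
  [2/3, 0, 2/5],
b = (-2/15, -26/15, 2/35).
Solving gives a_0 = -9/35, a_1 = -13/5, a_2 = 4/7, so
  g(x) = 4*x^2/7 - 13*x/5 - 9/35.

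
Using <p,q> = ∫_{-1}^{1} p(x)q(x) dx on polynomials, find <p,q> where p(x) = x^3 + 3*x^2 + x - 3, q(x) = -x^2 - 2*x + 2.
<p,q> = -28/3

Expand the product: p(x)·q(x) = -x^5 - 5*x^4 - 5*x^3 + 7*x^2 + 8*x - 6.
∫_{-1}^{1} of each monomial x^k gives [2/(k+1) if k even, 0 if k odd]. Integrating term-by-term (or equivalently evaluating the antiderivative F(x) = -x^6/6 - x^5 - 5*x^4/4 + 7*x^3/3 + 4*x^2 - 6*x at the endpoints):
  F(1) − F(−1) = -25/12 − (29/4) = -28/3.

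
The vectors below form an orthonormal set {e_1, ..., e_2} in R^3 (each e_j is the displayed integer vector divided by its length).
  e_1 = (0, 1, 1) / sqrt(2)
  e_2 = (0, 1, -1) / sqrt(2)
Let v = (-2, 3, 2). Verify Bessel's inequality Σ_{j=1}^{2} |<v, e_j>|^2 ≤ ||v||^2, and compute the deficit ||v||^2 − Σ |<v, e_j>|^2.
Σ |<v, e_j>|^2 = 13; ||v||^2 = 17; deficit = 4

Write each e_j = u_j / sqrt(<u_j, u_j>) where u_j is the displayed integer vector. Then <v, e_j> = <v, u_j> / sqrt(<u_j, u_j>), so |<v, e_j>|^2 = <v, u_j>^2 / <u_j, u_j>.
Coefficients: <v, e_1> = 5/sqrt(2), <v, e_2> = 1/sqrt(2).
Square and sum: Σ |<v, e_j>|^2 = 13.
Compute ||v||^2 = v·v = 17.
Deficit = 17 − 13 = 4 ≥ 0, confirming Bessel's inequality. (The deficit equals ||v − Σ <v,e_j> e_j||^2, the squared distance from v to span{e_j}.)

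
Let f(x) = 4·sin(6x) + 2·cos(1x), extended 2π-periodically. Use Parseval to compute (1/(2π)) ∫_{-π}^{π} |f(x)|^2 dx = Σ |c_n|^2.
Σ |c_n|^2 = 10

Expand |f|^2 and use orthogonality of {sin(nx), cos(mx)} on [-π, π]:
  ∫_{-π}^{π} sin(nx)^2 dx = π, ∫ cos(mx)^2 dx = π, and cross terms integrate to 0.
So ∫_{-π}^{π} f(x)^2 dx = 4^2 · π + 2^2 · π = (16 + 4)π.
Divide by 2π: (16 + 4)/2 = 10.
By Parseval, this equals Σ |c_n|^2.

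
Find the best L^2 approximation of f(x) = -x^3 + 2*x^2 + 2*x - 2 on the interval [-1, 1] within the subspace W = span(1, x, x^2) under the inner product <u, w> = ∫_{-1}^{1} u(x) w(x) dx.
g(x) = 2*x^2 + 7*x/5 - 2

The best approximation g ∈ W is the orthogonal projection of f onto W. Writing g = a_0 + a_1 x + a_2 x^2, the coefficients solve the normal equations G · a = b where
  G_{ij} = <φ_i, φ_j> and b_i = <f, φ_i>, with φ_0 = 1, φ_1 = x, φ_2 = x^2.
G =
  [2, 0, 2/3]
  [0, 2/3, 0]
  [2/3, 0, 2/5],
b = (-8/3, 14/15, -8/15).
Solving gives a_0 = -2, a_1 = 7/5, a_2 = 2, so
  g(x) = 2*x^2 + 7*x/5 - 2.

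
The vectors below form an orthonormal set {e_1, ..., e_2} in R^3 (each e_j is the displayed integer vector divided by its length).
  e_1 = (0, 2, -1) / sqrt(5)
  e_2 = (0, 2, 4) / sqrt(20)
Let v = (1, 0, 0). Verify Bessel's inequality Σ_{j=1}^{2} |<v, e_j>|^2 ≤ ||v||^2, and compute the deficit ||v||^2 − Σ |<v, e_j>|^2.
Σ |<v, e_j>|^2 = 0; ||v||^2 = 1; deficit = 1

Write each e_j = u_j / sqrt(<u_j, u_j>) where u_j is the displayed integer vector. Then <v, e_j> = <v, u_j> / sqrt(<u_j, u_j>), so |<v, e_j>|^2 = <v, u_j>^2 / <u_j, u_j>.
Coefficients: <v, e_1> = 0/sqrt(5), <v, e_2> = 0/sqrt(20).
Square and sum: Σ |<v, e_j>|^2 = 0.
Compute ||v||^2 = v·v = 1.
Deficit = 1 − 0 = 1 ≥ 0, confirming Bessel's inequality. (The deficit equals ||v − Σ <v,e_j> e_j||^2, the squared distance from v to span{e_j}.)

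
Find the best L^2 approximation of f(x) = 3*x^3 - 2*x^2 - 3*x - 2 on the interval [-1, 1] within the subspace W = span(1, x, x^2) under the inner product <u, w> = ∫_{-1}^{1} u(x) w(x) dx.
g(x) = -2*x^2 - 6*x/5 - 2

The best approximation g ∈ W is the orthogonal projection of f onto W. Writing g = a_0 + a_1 x + a_2 x^2, the coefficients solve the normal equations G · a = b where
  G_{ij} = <φ_i, φ_j> and b_i = <f, φ_i>, with φ_0 = 1, φ_1 = x, φ_2 = x^2.
G =
  [2, 0, 2/3]
  [0, 2/3, 0]
  [2/3, 0, 2/5],
b = (-16/3, -4/5, -32/15).
Solving gives a_0 = -2, a_1 = -6/5, a_2 = -2, so
  g(x) = -2*x^2 - 6*x/5 - 2.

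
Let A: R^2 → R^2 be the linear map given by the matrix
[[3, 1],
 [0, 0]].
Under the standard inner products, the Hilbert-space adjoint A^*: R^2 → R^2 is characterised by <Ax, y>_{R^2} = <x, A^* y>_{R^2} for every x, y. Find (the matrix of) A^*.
A^* = A^T =
[[3, 0],
 [1, 0]]

For real matrices with standard dot products, the defining identity <Ax, y> = <x, A^* y> gives (Ax)^T y = x^T (A^*) y, i.e. x^T A^T y = x^T (A^*) y. Since this holds for all x, y, we must have A^* = A^T. Therefore
A^* =
[[3, 0],
 [1, 0]].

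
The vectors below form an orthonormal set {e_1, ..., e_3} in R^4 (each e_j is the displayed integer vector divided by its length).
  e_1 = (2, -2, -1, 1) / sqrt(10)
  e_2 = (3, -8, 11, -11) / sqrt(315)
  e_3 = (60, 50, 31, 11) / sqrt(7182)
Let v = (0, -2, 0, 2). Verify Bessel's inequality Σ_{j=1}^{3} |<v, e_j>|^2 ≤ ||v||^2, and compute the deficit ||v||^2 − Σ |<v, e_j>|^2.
Σ |<v, e_j>|^2 = 260/57; ||v||^2 = 8; deficit = 196/57

Write each e_j = u_j / sqrt(<u_j, u_j>) where u_j is the displayed integer vector. Then <v, e_j> = <v, u_j> / sqrt(<u_j, u_j>), so |<v, e_j>|^2 = <v, u_j>^2 / <u_j, u_j>.
Coefficients: <v, e_1> = 6/sqrt(10), <v, e_2> = -6/sqrt(315), <v, e_3> = -78/sqrt(7182).
Square and sum: Σ |<v, e_j>|^2 = 260/57.
Compute ||v||^2 = v·v = 8.
Deficit = 8 − 260/57 = 196/57 ≥ 0, confirming Bessel's inequality. (The deficit equals ||v − Σ <v,e_j> e_j||^2, the squared distance from v to span{e_j}.)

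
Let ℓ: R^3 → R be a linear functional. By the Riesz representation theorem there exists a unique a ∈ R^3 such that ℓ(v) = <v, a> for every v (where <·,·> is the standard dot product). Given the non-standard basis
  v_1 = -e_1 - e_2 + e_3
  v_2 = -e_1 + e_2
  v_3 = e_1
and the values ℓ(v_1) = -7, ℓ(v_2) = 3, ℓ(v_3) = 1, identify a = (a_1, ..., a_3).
a = (1, 4, -2)

Write a = (a_1, ..., a_3) in the standard basis. For each basis vector v_i, ℓ(v_i) = <v_i, a> is a linear equation in the a_j's. Collect the n equations into a matrix system V a = ℓ, where row i of V is v_i (expressed in the standard basis). Since V is invertible (lower-triangular with 1s on the diagonal, up to permutation), solve by back-substitution:
  V =
[[-1, -1, 1],
 [-1, 1, 0],
 [1, 0, 0]]
  V a = (-7, 3, 1)
Solving gives a = (1, 4, -2).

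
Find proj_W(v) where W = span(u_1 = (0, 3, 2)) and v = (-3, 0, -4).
proj_W(v) = (0, -24/13, -16/13)

Set up U = [u_1 | ... | u_1] ∈ R^(3×1). The projector onto W = col(U) is P = U (U^T U)^(-1) U^T.
Compute U^T U =
  [13],
and U^T v = (-8).
Solve U^T U · c = U^T v for the coefficients: c = (-8/13). The projection is proj_W(v) = U c.
Check: (v - proj_W(v)) · u_1 = 0  (should be 0).
Result: proj_W(v) = (0, -24/13, -16/13).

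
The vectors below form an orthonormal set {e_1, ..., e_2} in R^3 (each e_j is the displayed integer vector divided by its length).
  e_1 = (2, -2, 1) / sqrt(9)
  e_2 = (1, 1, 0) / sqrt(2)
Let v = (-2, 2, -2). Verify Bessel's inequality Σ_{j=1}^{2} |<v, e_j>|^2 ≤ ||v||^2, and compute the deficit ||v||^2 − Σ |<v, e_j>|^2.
Σ |<v, e_j>|^2 = 100/9; ||v||^2 = 12; deficit = 8/9

Write each e_j = u_j / sqrt(<u_j, u_j>) where u_j is the displayed integer vector. Then <v, e_j> = <v, u_j> / sqrt(<u_j, u_j>), so |<v, e_j>|^2 = <v, u_j>^2 / <u_j, u_j>.
Coefficients: <v, e_1> = -10/sqrt(9), <v, e_2> = 0/sqrt(2).
Square and sum: Σ |<v, e_j>|^2 = 100/9.
Compute ||v||^2 = v·v = 12.
Deficit = 12 − 100/9 = 8/9 ≥ 0, confirming Bessel's inequality. (The deficit equals ||v − Σ <v,e_j> e_j||^2, the squared distance from v to span{e_j}.)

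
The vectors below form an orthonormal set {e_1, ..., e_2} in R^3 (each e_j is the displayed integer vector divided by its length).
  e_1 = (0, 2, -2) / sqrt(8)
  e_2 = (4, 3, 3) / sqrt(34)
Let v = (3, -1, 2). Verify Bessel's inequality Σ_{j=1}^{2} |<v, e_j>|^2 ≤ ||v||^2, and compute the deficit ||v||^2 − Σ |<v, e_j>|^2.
Σ |<v, e_j>|^2 = 189/17; ||v||^2 = 14; deficit = 49/17

Write each e_j = u_j / sqrt(<u_j, u_j>) where u_j is the displayed integer vector. Then <v, e_j> = <v, u_j> / sqrt(<u_j, u_j>), so |<v, e_j>|^2 = <v, u_j>^2 / <u_j, u_j>.
Coefficients: <v, e_1> = -6/sqrt(8), <v, e_2> = 15/sqrt(34).
Square and sum: Σ |<v, e_j>|^2 = 189/17.
Compute ||v||^2 = v·v = 14.
Deficit = 14 − 189/17 = 49/17 ≥ 0, confirming Bessel's inequality. (The deficit equals ||v − Σ <v,e_j> e_j||^2, the squared distance from v to span{e_j}.)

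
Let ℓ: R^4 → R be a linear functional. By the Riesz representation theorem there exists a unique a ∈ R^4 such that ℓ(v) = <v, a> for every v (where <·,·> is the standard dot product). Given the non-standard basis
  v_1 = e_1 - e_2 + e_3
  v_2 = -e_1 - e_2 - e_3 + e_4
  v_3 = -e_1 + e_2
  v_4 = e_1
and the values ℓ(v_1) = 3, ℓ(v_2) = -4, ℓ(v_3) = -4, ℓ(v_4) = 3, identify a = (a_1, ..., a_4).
a = (3, -1, -1, -3)

Write a = (a_1, ..., a_4) in the standard basis. For each basis vector v_i, ℓ(v_i) = <v_i, a> is a linear equation in the a_j's. Collect the n equations into a matrix system V a = ℓ, where row i of V is v_i (expressed in the standard basis). Since V is invertible (lower-triangular with 1s on the diagonal, up to permutation), solve by back-substitution:
  V =
[[1, -1, 1, 0],
 [-1, -1, -1, 1],
 [-1, 1, 0, 0],
 [1, 0, 0, 0]]
  V a = (3, -4, -4, 3)
Solving gives a = (3, -1, -1, -3).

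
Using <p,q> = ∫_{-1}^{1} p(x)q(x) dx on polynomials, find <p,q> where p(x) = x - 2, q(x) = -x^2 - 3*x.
<p,q> = -2/3

Expand the product: p(x)·q(x) = -x^3 - x^2 + 6*x.
∫_{-1}^{1} of each monomial x^k gives [2/(k+1) if k even, 0 if k odd]. Integrating term-by-term (or equivalently evaluating the antiderivative F(x) = -x^4/4 - x^3/3 + 3*x^2 at the endpoints):
  F(1) − F(−1) = 29/12 − (37/12) = -2/3.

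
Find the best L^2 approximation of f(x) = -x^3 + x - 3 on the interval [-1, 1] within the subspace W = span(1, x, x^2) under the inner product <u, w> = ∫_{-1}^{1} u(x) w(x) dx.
g(x) = 2*x/5 - 3

The best approximation g ∈ W is the orthogonal projection of f onto W. Writing g = a_0 + a_1 x + a_2 x^2, the coefficients solve the normal equations G · a = b where
  G_{ij} = <φ_i, φ_j> and b_i = <f, φ_i>, with φ_0 = 1, φ_1 = x, φ_2 = x^2.
G =
  [2, 0, 2/3]
  [0, 2/3, 0]
  [2/3, 0, 2/5],
b = (-6, 4/15, -2).
Solving gives a_0 = -3, a_1 = 2/5, a_2 = 0, so
  g(x) = 2*x/5 - 3.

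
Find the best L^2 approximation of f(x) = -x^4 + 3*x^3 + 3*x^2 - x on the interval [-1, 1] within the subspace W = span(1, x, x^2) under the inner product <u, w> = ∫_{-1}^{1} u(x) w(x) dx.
g(x) = 15*x^2/7 + 4*x/5 + 3/35

The best approximation g ∈ W is the orthogonal projection of f onto W. Writing g = a_0 + a_1 x + a_2 x^2, the coefficients solve the normal equations G · a = b where
  G_{ij} = <φ_i, φ_j> and b_i = <f, φ_i>, with φ_0 = 1, φ_1 = x, φ_2 = x^2.
G =
  [2, 0, 2/3]
  [0, 2/3, 0]
  [2/3, 0, 2/5],
b = (8/5, 8/15, 32/35).
Solving gives a_0 = 3/35, a_1 = 4/5, a_2 = 15/7, so
  g(x) = 15*x^2/7 + 4*x/5 + 3/35.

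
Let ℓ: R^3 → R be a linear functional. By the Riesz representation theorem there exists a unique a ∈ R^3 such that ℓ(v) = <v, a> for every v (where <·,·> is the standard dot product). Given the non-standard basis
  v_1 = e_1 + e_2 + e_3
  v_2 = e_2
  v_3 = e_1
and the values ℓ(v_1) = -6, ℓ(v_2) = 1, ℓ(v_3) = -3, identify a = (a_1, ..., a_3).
a = (-3, 1, -4)

Write a = (a_1, ..., a_3) in the standard basis. For each basis vector v_i, ℓ(v_i) = <v_i, a> is a linear equation in the a_j's. Collect the n equations into a matrix system V a = ℓ, where row i of V is v_i (expressed in the standard basis). Since V is invertible (lower-triangular with 1s on the diagonal, up to permutation), solve by back-substitution:
  V =
[[1, 1, 1],
 [0, 1, 0],
 [1, 0, 0]]
  V a = (-6, 1, -3)
Solving gives a = (-3, 1, -4).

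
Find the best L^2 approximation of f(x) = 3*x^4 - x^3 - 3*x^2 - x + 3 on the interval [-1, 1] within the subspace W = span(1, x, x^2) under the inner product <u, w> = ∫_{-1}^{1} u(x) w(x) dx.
g(x) = -3*x^2/7 - 8*x/5 + 96/35

The best approximation g ∈ W is the orthogonal projection of f onto W. Writing g = a_0 + a_1 x + a_2 x^2, the coefficients solve the normal equations G · a = b where
  G_{ij} = <φ_i, φ_j> and b_i = <f, φ_i>, with φ_0 = 1, φ_1 = x, φ_2 = x^2.
G =
  [2, 0, 2/3]
  [0, 2/3, 0]
  [2/3, 0, 2/5],
b = (26/5, -16/15, 58/35).
Solving gives a_0 = 96/35, a_1 = -8/5, a_2 = -3/7, so
  g(x) = -3*x^2/7 - 8*x/5 + 96/35.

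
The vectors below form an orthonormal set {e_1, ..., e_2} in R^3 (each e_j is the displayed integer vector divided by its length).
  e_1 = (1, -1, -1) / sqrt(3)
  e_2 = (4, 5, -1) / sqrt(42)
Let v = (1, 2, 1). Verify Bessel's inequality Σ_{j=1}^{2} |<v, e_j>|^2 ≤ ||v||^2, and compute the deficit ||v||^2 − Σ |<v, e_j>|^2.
Σ |<v, e_j>|^2 = 75/14; ||v||^2 = 6; deficit = 9/14

Write each e_j = u_j / sqrt(<u_j, u_j>) where u_j is the displayed integer vector. Then <v, e_j> = <v, u_j> / sqrt(<u_j, u_j>), so |<v, e_j>|^2 = <v, u_j>^2 / <u_j, u_j>.
Coefficients: <v, e_1> = -2/sqrt(3), <v, e_2> = 13/sqrt(42).
Square and sum: Σ |<v, e_j>|^2 = 75/14.
Compute ||v||^2 = v·v = 6.
Deficit = 6 − 75/14 = 9/14 ≥ 0, confirming Bessel's inequality. (The deficit equals ||v − Σ <v,e_j> e_j||^2, the squared distance from v to span{e_j}.)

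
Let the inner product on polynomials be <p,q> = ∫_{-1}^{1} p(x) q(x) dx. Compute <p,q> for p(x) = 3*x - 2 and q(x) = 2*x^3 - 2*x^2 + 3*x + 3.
<p,q> = -14/15

Expand the product: p(x)·q(x) = 6*x^4 - 10*x^3 + 13*x^2 + 3*x - 6.
∫_{-1}^{1} of each monomial x^k gives [2/(k+1) if k even, 0 if k odd]. Integrating term-by-term (or equivalently evaluating the antiderivative F(x) = 6*x^5/5 - 5*x^4/2 + 13*x^3/3 + 3*x^2/2 - 6*x at the endpoints):
  F(1) − F(−1) = -22/15 − (-8/15) = -14/15.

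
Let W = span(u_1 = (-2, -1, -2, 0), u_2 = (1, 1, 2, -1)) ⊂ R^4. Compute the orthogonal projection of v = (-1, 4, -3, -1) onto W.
proj_W(v) = (-9/7, -2/7, -4/7, -5/7)

Set up U = [u_1 | ... | u_2] ∈ R^(4×2). The projector onto W = col(U) is P = U (U^T U)^(-1) U^T.
Compute U^T U =
  [9, -7]
  [-7, 7],
and U^T v = (4, -2).
Solve U^T U · c = U^T v for the coefficients: c = (1, 5/7). The projection is proj_W(v) = U c.
Check: (v - proj_W(v)) · u_1 = 0  (should be 0).
Check: (v - proj_W(v)) · u_2 = 0  (should be 0).
Result: proj_W(v) = (-9/7, -2/7, -4/7, -5/7).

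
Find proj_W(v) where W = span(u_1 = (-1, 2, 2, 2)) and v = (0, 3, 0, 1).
proj_W(v) = (-8/13, 16/13, 16/13, 16/13)

Set up U = [u_1 | ... | u_1] ∈ R^(4×1). The projector onto W = col(U) is P = U (U^T U)^(-1) U^T.
Compute U^T U =
  [13],
and U^T v = (8).
Solve U^T U · c = U^T v for the coefficients: c = (8/13). The projection is proj_W(v) = U c.
Check: (v - proj_W(v)) · u_1 = 0  (should be 0).
Result: proj_W(v) = (-8/13, 16/13, 16/13, 16/13).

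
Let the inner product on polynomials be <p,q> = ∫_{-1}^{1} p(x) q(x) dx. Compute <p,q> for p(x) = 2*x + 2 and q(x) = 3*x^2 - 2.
<p,q> = -4

Expand the product: p(x)·q(x) = 6*x^3 + 6*x^2 - 4*x - 4.
∫_{-1}^{1} of each monomial x^k gives [2/(k+1) if k even, 0 if k odd]. Integrating term-by-term (or equivalently evaluating the antiderivative F(x) = 3*x^4/2 + 2*x^3 - 2*x^2 - 4*x at the endpoints):
  F(1) − F(−1) = -5/2 − (3/2) = -4.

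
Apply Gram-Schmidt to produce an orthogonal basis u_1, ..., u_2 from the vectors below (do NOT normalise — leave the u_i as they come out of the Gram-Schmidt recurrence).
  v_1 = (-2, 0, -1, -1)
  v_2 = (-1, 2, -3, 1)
Orthogonal basis:
  u_1 = (-2, 0, -1, -1)
  u_2 = (1/3, 2, -7/3, 5/3)

Apply the Gram-Schmidt recurrence
  u_1 = v_1
  u_i = v_i − Σ_{j<i} ((v_i · u_j) / (u_j · u_j)) · u_j.

Step by step this gives:
  u_1 = (-2, 0, -1, -1)
  u_2 = (1/3, 2, -7/3, 5/3)

Orthogonality check:
  u_2 · u_1 = 0 (should be 0)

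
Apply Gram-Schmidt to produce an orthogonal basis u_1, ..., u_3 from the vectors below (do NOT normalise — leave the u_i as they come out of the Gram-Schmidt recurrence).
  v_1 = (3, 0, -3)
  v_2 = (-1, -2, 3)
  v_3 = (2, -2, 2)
Orthogonal basis:
  u_1 = (3, 0, -3)
  u_2 = (1, -2, 1)
  u_3 = (2/3, 2/3, 2/3)

Apply the Gram-Schmidt recurrence
  u_1 = v_1
  u_i = v_i − Σ_{j<i} ((v_i · u_j) / (u_j · u_j)) · u_j.

Step by step this gives:
  u_1 = (3, 0, -3)
  u_2 = (1, -2, 1)
  u_3 = (2/3, 2/3, 2/3)

Orthogonality check:
  u_2 · u_1 = 0 (should be 0)
  u_3 · u_1 = 0 (should be 0)
  u_3 · u_2 = 0 (should be 0)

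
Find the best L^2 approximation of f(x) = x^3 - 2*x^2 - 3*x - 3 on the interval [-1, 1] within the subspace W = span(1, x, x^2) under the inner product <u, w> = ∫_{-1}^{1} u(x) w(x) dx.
g(x) = -2*x^2 - 12*x/5 - 3

The best approximation g ∈ W is the orthogonal projection of f onto W. Writing g = a_0 + a_1 x + a_2 x^2, the coefficients solve the normal equations G · a = b where
  G_{ij} = <φ_i, φ_j> and b_i = <f, φ_i>, with φ_0 = 1, φ_1 = x, φ_2 = x^2.
G =
  [2, 0, 2/3]
  [0, 2/3, 0]
  [2/3, 0, 2/5],
b = (-22/3, -8/5, -14/5).
Solving gives a_0 = -3, a_1 = -12/5, a_2 = -2, so
  g(x) = -2*x^2 - 12*x/5 - 3.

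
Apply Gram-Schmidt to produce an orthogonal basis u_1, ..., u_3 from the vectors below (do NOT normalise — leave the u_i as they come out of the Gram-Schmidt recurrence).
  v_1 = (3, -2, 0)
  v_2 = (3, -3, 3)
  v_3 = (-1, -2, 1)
Orthogonal basis:
  u_1 = (3, -2, 0)
  u_2 = (-6/13, -9/13, 3)
  u_3 = (-1, -3/2, -1/2)

Apply the Gram-Schmidt recurrence
  u_1 = v_1
  u_i = v_i − Σ_{j<i} ((v_i · u_j) / (u_j · u_j)) · u_j.

Step by step this gives:
  u_1 = (3, -2, 0)
  u_2 = (-6/13, -9/13, 3)
  u_3 = (-1, -3/2, -1/2)

Orthogonality check:
  u_2 · u_1 = 0 (should be 0)
  u_3 · u_1 = 0 (should be 0)
  u_3 · u_2 = 0 (should be 0)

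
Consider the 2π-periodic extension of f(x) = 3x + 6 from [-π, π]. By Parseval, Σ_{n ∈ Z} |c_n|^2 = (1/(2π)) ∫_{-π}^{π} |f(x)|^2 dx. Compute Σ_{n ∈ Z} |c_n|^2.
Σ |c_n|^2 = 3π^2 + 36

Expand and integrate term by term over [-π, π]:
  ∫ (3x)^2 dx = 9·(2π^3/3); ∫ 2·3·(6)·x dx = 0 (odd integrand); ∫ 6^2 dx = 36·2π.
So (1/(2π)) ∫_{-π}^{π} (3x + 6)^2 dx = 9π^2/3 + 36 = 3π^2 + 36.
Parseval ⇒ Σ |c_n|^2 = 3π^2 + 36.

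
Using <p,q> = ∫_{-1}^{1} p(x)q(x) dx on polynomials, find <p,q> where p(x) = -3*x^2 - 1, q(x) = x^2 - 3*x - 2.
<p,q> = 92/15

Expand the product: p(x)·q(x) = -3*x^4 + 9*x^3 + 5*x^2 + 3*x + 2.
∫_{-1}^{1} of each monomial x^k gives [2/(k+1) if k even, 0 if k odd]. Integrating term-by-term (or equivalently evaluating the antiderivative F(x) = -3*x^5/5 + 9*x^4/4 + 5*x^3/3 + 3*x^2/2 + 2*x at the endpoints):
  F(1) − F(−1) = 409/60 − (41/60) = 92/15.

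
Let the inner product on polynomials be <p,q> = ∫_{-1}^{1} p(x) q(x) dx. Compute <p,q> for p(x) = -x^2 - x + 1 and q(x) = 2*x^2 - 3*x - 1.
<p,q> = 6/5

Expand the product: p(x)·q(x) = -2*x^4 + x^3 + 6*x^2 - 2*x - 1.
∫_{-1}^{1} of each monomial x^k gives [2/(k+1) if k even, 0 if k odd]. Integrating term-by-term (or equivalently evaluating the antiderivative F(x) = -2*x^5/5 + x^4/4 + 2*x^3 - x^2 - x at the endpoints):
  F(1) − F(−1) = -3/20 − (-27/20) = 6/5.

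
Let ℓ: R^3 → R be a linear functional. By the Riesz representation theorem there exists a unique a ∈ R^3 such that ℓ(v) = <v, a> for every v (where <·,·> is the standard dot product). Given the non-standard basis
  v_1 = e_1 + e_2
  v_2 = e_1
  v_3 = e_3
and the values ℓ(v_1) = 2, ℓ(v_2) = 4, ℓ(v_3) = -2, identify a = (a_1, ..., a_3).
a = (4, -2, -2)

Write a = (a_1, ..., a_3) in the standard basis. For each basis vector v_i, ℓ(v_i) = <v_i, a> is a linear equation in the a_j's. Collect the n equations into a matrix system V a = ℓ, where row i of V is v_i (expressed in the standard basis). Since V is invertible (lower-triangular with 1s on the diagonal, up to permutation), solve by back-substitution:
  V =
[[1, 1, 0],
 [1, 0, 0],
 [0, 0, 1]]
  V a = (2, 4, -2)
Solving gives a = (4, -2, -2).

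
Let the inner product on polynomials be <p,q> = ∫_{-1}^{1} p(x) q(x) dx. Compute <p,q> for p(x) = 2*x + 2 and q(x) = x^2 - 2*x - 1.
<p,q> = -16/3

Expand the product: p(x)·q(x) = 2*x^3 - 2*x^2 - 6*x - 2.
∫_{-1}^{1} of each monomial x^k gives [2/(k+1) if k even, 0 if k odd]. Integrating term-by-term (or equivalently evaluating the antiderivative F(x) = x^4/2 - 2*x^3/3 - 3*x^2 - 2*x at the endpoints):
  F(1) − F(−1) = -31/6 − (1/6) = -16/3.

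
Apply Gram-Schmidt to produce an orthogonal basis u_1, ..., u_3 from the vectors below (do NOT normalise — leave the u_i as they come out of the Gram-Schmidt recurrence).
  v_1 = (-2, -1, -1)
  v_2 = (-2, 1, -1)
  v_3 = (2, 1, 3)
Orthogonal basis:
  u_1 = (-2, -1, -1)
  u_2 = (-2/3, 5/3, -1/3)
  u_3 = (-4/5, 0, 8/5)

Apply the Gram-Schmidt recurrence
  u_1 = v_1
  u_i = v_i − Σ_{j<i} ((v_i · u_j) / (u_j · u_j)) · u_j.

Step by step this gives:
  u_1 = (-2, -1, -1)
  u_2 = (-2/3, 5/3, -1/3)
  u_3 = (-4/5, 0, 8/5)

Orthogonality check:
  u_2 · u_1 = 0 (should be 0)
  u_3 · u_1 = 0 (should be 0)
  u_3 · u_2 = 0 (should be 0)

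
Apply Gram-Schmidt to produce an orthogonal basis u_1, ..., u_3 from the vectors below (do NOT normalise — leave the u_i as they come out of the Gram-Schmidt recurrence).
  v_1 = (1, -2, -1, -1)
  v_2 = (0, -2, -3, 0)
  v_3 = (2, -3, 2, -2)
Orthogonal basis:
  u_1 = (1, -2, -1, -1)
  u_2 = (-1, 0, -2, 1)
  u_3 = (-10/21, -5/7, 10/21, 10/21)

Apply the Gram-Schmidt recurrence
  u_1 = v_1
  u_i = v_i − Σ_{j<i} ((v_i · u_j) / (u_j · u_j)) · u_j.

Step by step this gives:
  u_1 = (1, -2, -1, -1)
  u_2 = (-1, 0, -2, 1)
  u_3 = (-10/21, -5/7, 10/21, 10/21)

Orthogonality check:
  u_2 · u_1 = 0 (should be 0)
  u_3 · u_1 = 0 (should be 0)
  u_3 · u_2 = 0 (should be 0)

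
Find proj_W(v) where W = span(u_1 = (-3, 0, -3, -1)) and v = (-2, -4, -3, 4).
proj_W(v) = (-33/19, 0, -33/19, -11/19)

Set up U = [u_1 | ... | u_1] ∈ R^(4×1). The projector onto W = col(U) is P = U (U^T U)^(-1) U^T.
Compute U^T U =
  [19],
and U^T v = (11).
Solve U^T U · c = U^T v for the coefficients: c = (11/19). The projection is proj_W(v) = U c.
Check: (v - proj_W(v)) · u_1 = 0  (should be 0).
Result: proj_W(v) = (-33/19, 0, -33/19, -11/19).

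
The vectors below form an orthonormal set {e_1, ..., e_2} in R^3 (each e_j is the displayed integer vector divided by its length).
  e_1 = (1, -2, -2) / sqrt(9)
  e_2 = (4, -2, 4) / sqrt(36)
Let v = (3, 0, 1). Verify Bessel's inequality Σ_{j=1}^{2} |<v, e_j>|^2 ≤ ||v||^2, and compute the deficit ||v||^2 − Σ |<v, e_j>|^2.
Σ |<v, e_j>|^2 = 65/9; ||v||^2 = 10; deficit = 25/9

Write each e_j = u_j / sqrt(<u_j, u_j>) where u_j is the displayed integer vector. Then <v, e_j> = <v, u_j> / sqrt(<u_j, u_j>), so |<v, e_j>|^2 = <v, u_j>^2 / <u_j, u_j>.
Coefficients: <v, e_1> = 1/sqrt(9), <v, e_2> = 16/sqrt(36).
Square and sum: Σ |<v, e_j>|^2 = 65/9.
Compute ||v||^2 = v·v = 10.
Deficit = 10 − 65/9 = 25/9 ≥ 0, confirming Bessel's inequality. (The deficit equals ||v − Σ <v,e_j> e_j||^2, the squared distance from v to span{e_j}.)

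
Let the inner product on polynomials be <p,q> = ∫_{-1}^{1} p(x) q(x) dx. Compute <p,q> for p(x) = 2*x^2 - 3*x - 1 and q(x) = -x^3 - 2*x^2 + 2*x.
<p,q> = -46/15

Expand the product: p(x)·q(x) = -2*x^5 - x^4 + 11*x^3 - 4*x^2 - 2*x.
∫_{-1}^{1} of each monomial x^k gives [2/(k+1) if k even, 0 if k odd]. Integrating term-by-term (or equivalently evaluating the antiderivative F(x) = -x^6/3 - x^5/5 + 11*x^4/4 - 4*x^3/3 - x^2 at the endpoints):
  F(1) − F(−1) = -7/60 − (59/20) = -46/15.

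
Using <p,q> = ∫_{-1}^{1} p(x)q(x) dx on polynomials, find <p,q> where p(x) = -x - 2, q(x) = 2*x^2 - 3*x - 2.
<p,q> = 22/3

Expand the product: p(x)·q(x) = -2*x^3 - x^2 + 8*x + 4.
∫_{-1}^{1} of each monomial x^k gives [2/(k+1) if k even, 0 if k odd]. Integrating term-by-term (or equivalently evaluating the antiderivative F(x) = -x^4/2 - x^3/3 + 4*x^2 + 4*x at the endpoints):
  F(1) − F(−1) = 43/6 − (-1/6) = 22/3.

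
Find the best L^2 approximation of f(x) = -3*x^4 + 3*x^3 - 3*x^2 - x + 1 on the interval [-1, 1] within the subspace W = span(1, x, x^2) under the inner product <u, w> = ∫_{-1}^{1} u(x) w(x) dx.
g(x) = -39*x^2/7 + 4*x/5 + 44/35

The best approximation g ∈ W is the orthogonal projection of f onto W. Writing g = a_0 + a_1 x + a_2 x^2, the coefficients solve the normal equations G · a = b where
  G_{ij} = <φ_i, φ_j> and b_i = <f, φ_i>, with φ_0 = 1, φ_1 = x, φ_2 = x^2.
G =
  [2, 0, 2/3]
  [0, 2/3, 0]
  [2/3, 0, 2/5],
b = (-6/5, 8/15, -146/105).
Solving gives a_0 = 44/35, a_1 = 4/5, a_2 = -39/7, so
  g(x) = -39*x^2/7 + 4*x/5 + 44/35.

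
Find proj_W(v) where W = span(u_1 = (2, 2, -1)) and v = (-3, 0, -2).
proj_W(v) = (-8/9, -8/9, 4/9)

Set up U = [u_1 | ... | u_1] ∈ R^(3×1). The projector onto W = col(U) is P = U (U^T U)^(-1) U^T.
Compute U^T U =
  [9],
and U^T v = (-4).
Solve U^T U · c = U^T v for the coefficients: c = (-4/9). The projection is proj_W(v) = U c.
Check: (v - proj_W(v)) · u_1 = 0  (should be 0).
Result: proj_W(v) = (-8/9, -8/9, 4/9).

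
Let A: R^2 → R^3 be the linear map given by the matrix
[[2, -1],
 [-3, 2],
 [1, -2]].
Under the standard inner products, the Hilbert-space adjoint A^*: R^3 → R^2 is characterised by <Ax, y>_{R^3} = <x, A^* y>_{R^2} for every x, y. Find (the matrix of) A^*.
A^* = A^T =
[[2, -3, 1],
 [-1, 2, -2]]

For real matrices with standard dot products, the defining identity <Ax, y> = <x, A^* y> gives (Ax)^T y = x^T (A^*) y, i.e. x^T A^T y = x^T (A^*) y. Since this holds for all x, y, we must have A^* = A^T. Therefore
A^* =
[[2, -3, 1],
 [-1, 2, -2]].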